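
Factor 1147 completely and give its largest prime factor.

1147 = 31 · 37
37 is prime.
So 1147 = 31 · 37; the largest prime factor is 37.

37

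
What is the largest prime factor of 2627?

2627 = 37 · 71
71 is prime.
So 2627 = 37 · 71; the largest prime factor is 71.

71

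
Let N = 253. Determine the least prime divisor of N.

253 is odd.
Digit sum 10, not divisible by 3.
Ends in 3: not divisible by 5.
7: 253 = 7·36 + 1
11: 253 = 11·23

11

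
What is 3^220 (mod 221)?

55

3^1 ≡ 3 (mod 221)
3^2 ≡ 3^2 = 9 ≡ 9 (mod 221)
3^4 ≡ 9^2 = 81 ≡ 81 (mod 221)
3^8 ≡ 81^2 = 6561 ≡ 152 (mod 221)
3^16 ≡ 152^2 = 23104 ≡ 120 (mod 221)
3^32 ≡ 120^2 = 14400 ≡ 35 (mod 221)
3^64 ≡ 35^2 = 1225 ≡ 120 (mod 221)
3^128 ≡ 120^2 = 14400 ≡ 35 (mod 221)
220 = 128 + 64 + 16 + 8 + 4 in binary powers of 2.
So 3^220 ≡ 35 · 120 · 120 · 152 · 81 ≡ 55 (mod 221).
Since 55 ≠ 1, base 3 is a Fermat witness: 221 is composite.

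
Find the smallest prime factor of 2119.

2119 is odd.
Digit sum 13, not divisible by 3.
Ends in 9: not divisible by 5.
7: 2119 = 7·302 + 5
11: 2119 = 11·192 + 7
13: 2119 = 13·163

13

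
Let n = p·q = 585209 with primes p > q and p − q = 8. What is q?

Since p = q + 8, we have 585209 = q(q + 8), so q² + 8q − 585209 = 0.
Discriminant: 8² + 4·585209 = 64 + 2340836 = 2340900; √2340900 = 1530.
q = (−8 + 1530)/2 = 761, and p = q + 8 = 769.
Check: 761 · 769 = 585209.

761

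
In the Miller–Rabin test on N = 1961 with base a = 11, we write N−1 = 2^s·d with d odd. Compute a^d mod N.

1544

1961 − 1 = 1960 = 2^3 · 245, so d = 245.
11^1 ≡ 11 (mod 1961)
11^2 ≡ 11^2 = 121 ≡ 121 (mod 1961)
11^4 ≡ 121^2 = 14641 ≡ 914 (mod 1961)
11^8 ≡ 914^2 = 835396 ≡ 10 (mod 1961)
11^16 ≡ 10^2 = 100 ≡ 100 (mod 1961)
11^32 ≡ 100^2 = 10000 ≡ 195 (mod 1961)
11^64 ≡ 195^2 = 38025 ≡ 766 (mod 1961)
11^128 ≡ 766^2 = 586756 ≡ 417 (mod 1961)
245 = 128 + 64 + 32 + 16 + 4 + 1 in binary powers of 2.
So 11^245 ≡ 417 · 766 · 195 · 100 · 914 · 11 ≡ 1544 (mod 1961).
Squaring chain: 1544 → 1321 → 1712; never reaches −1, so base 11 is a Miller–Rabin witness that 1961 is composite.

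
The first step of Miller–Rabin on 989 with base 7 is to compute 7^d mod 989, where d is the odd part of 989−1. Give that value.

523

989 − 1 = 988 = 2^2 · 247, so d = 247.
7^1 ≡ 7 (mod 989)
7^2 ≡ 7^2 = 49 ≡ 49 (mod 989)
7^4 ≡ 49^2 = 2401 ≡ 423 (mod 989)
7^8 ≡ 423^2 = 178929 ≡ 909 (mod 989)
7^16 ≡ 909^2 = 826281 ≡ 466 (mod 989)
7^32 ≡ 466^2 = 217156 ≡ 565 (mod 989)
7^64 ≡ 565^2 = 319225 ≡ 767 (mod 989)
7^128 ≡ 767^2 = 588289 ≡ 823 (mod 989)
247 = 128 + 64 + 32 + 16 + 4 + 2 + 1 in binary powers of 2.
So 7^247 ≡ 823 · 767 · 565 · 466 · 423 · 49 · 7 ≡ 523 (mod 989).
Squaring chain: 523 → 565; never reaches −1, so base 7 is a Miller–Rabin witness that 989 is composite.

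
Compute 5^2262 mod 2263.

900

5^1 ≡ 5 (mod 2263)
5^2 ≡ 5^2 = 25 ≡ 25 (mod 2263)
5^4 ≡ 25^2 = 625 ≡ 625 (mod 2263)
5^8 ≡ 625^2 = 390625 ≡ 1389 (mod 2263)
5^16 ≡ 1389^2 = 1929321 ≡ 1245 (mod 2263)
5^32 ≡ 1245^2 = 1550025 ≡ 2133 (mod 2263)
5^64 ≡ 2133^2 = 4549689 ≡ 1059 (mod 2263)
5^128 ≡ 1059^2 = 1121481 ≡ 1296 (mod 2263)
5^256 ≡ 1296^2 = 1679616 ≡ 470 (mod 2263)
5^512 ≡ 470^2 = 220900 ≡ 1389 (mod 2263)
5^1024 ≡ 1389^2 = 1929321 ≡ 1245 (mod 2263)
5^2048 ≡ 1245^2 = 1550025 ≡ 2133 (mod 2263)
2262 = 2048 + 128 + 64 + 16 + 4 + 2 in binary powers of 2.
So 5^2262 ≡ 2133 · 1296 · 1059 · 1245 · 625 · 25 ≡ 900 (mod 2263).
Since 900 ≠ 1, base 5 is a Fermat witness: 2263 is composite.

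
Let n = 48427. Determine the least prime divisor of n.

48427 is odd.
Digit sum 25, not divisible by 3.
Ends in 7: not divisible by 5.
7: 48427 = 7·6918 + 1
11: 48427 = 11·4402 + 5
13: 48427 = 13·3725 + 2
17: 48427 = 17·2848 + 11
19: 48427 = 19·2548 + 15
23: 48427 = 23·2105 + 12
29: 48427 = 29·1669 + 26
31: 48427 = 31·1562 + 5
37: 48427 = 37·1308 + 31
41: 48427 = 41·1181 + 6
43: 48427 = 43·1126 + 9
47: 48427 = 47·1030 + 17
53: 48427 = 53·913 + 38
59: 48427 = 59·820 + 47
61: 48427 = 61·793 + 54
67: 48427 = 67·722 + 53
71: 48427 = 71·682 + 5
73: 48427 = 73·663 + 28
79: 48427 = 79·613

79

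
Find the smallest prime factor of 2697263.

37

2697263 is odd.
Digit sum 35, not divisible by 3.
Ends in 3: not divisible by 5.
7: 2697263 = 7·385323 + 2
11: 2697263 = 11·245205 + 8
13: 2697263 = 13·207481 + 10
17: 2697263 = 17·158662 + 9
19: 2697263 = 19·141961 + 4
23: 2697263 = 23·117272 + 7
29: 2697263 = 29·93009 + 2
31: 2697263 = 31·87008 + 15
37: 2697263 = 37·72899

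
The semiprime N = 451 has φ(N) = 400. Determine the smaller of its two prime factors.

φ(n) = (p−1)(q−1) = n − (p+q) + 1, so p + q = 451 − 400 + 1 = 52.
p and q are the roots of t² − 52t + 451 = 0.
Discriminant: 52² − 4·451 = 2704 − 1804 = 900; √900 = 30.
q = (52 − 30)/2 = 11, p = (52 + 30)/2 = 41.
Check: 11 · 41 = 451.

11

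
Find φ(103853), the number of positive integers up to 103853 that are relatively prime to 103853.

94720

Factor: 103853 = 17 · 41 · 149.
φ(103853) = (17−1) · (41−1) · (149−1) = 16 · 40 · 148 = 94720.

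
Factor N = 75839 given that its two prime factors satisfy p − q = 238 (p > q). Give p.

419

Since p = q + 238, we have 75839 = q(q + 238), so q² + 238q − 75839 = 0.
Discriminant: 238² + 4·75839 = 56644 + 303356 = 360000; √360000 = 600.
q = (−238 + 600)/2 = 181, and p = q + 238 = 419.
Check: 181 · 419 = 75839.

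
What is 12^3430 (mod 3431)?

3326

12^1 ≡ 12 (mod 3431)
12^2 ≡ 12^2 = 144 ≡ 144 (mod 3431)
12^4 ≡ 144^2 = 20736 ≡ 150 (mod 3431)
12^8 ≡ 150^2 = 22500 ≡ 1914 (mod 3431)
12^16 ≡ 1914^2 = 3663396 ≡ 2519 (mod 3431)
12^32 ≡ 2519^2 = 6345361 ≡ 1442 (mod 3431)
12^64 ≡ 1442^2 = 2079364 ≡ 178 (mod 3431)
12^128 ≡ 178^2 = 31684 ≡ 805 (mod 3431)
12^256 ≡ 805^2 = 648025 ≡ 2997 (mod 3431)
12^512 ≡ 2997^2 = 8982009 ≡ 3082 (mod 3431)
12^1024 ≡ 3082^2 = 9498724 ≡ 1716 (mod 3431)
12^2048 ≡ 1716^2 = 2944656 ≡ 858 (mod 3431)
3430 = 2048 + 1024 + 256 + 64 + 32 + 4 + 2 in binary powers of 2.
So 12^3430 ≡ 858 · 1716 · 2997 · 178 · 1442 · 150 · 144 ≡ 3326 (mod 3431).
Since 3326 ≠ 1, base 12 is a Fermat witness: 3431 is composite.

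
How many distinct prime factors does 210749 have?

210749 = 7^2 · 4301
4301 = 11 · 391
391 = 17 · 23
210749 = 7^2 · 11 · 17 · 23, which has 4 distinct prime factors.

4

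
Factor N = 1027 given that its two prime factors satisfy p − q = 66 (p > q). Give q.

13

Since p = q + 66, we have 1027 = q(q + 66), so q² + 66q − 1027 = 0.
Discriminant: 66² + 4·1027 = 4356 + 4108 = 8464; √8464 = 92.
q = (−66 + 92)/2 = 13, and p = q + 66 = 79.
Check: 13 · 79 = 1027.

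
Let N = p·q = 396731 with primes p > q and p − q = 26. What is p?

643

Since p = q + 26, we have 396731 = q(q + 26), so q² + 26q − 396731 = 0.
Discriminant: 26² + 4·396731 = 676 + 1586924 = 1587600; √1587600 = 1260.
q = (−26 + 1260)/2 = 617, and p = q + 26 = 643.
Check: 617 · 643 = 396731.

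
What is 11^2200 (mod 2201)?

11^1 ≡ 11 (mod 2201)
11^2 ≡ 11^2 = 121 ≡ 121 (mod 2201)
11^4 ≡ 121^2 = 14641 ≡ 1435 (mod 2201)
11^8 ≡ 1435^2 = 2059225 ≡ 1290 (mod 2201)
11^16 ≡ 1290^2 = 1664100 ≡ 144 (mod 2201)
11^32 ≡ 144^2 = 20736 ≡ 927 (mod 2201)
11^64 ≡ 927^2 = 859329 ≡ 939 (mod 2201)
11^128 ≡ 939^2 = 881721 ≡ 1321 (mod 2201)
11^256 ≡ 1321^2 = 1745041 ≡ 1849 (mod 2201)
11^512 ≡ 1849^2 = 3418801 ≡ 648 (mod 2201)
11^1024 ≡ 648^2 = 419904 ≡ 1714 (mod 2201)
11^2048 ≡ 1714^2 = 2937796 ≡ 1662 (mod 2201)
2200 = 2048 + 128 + 16 + 8 in binary powers of 2.
So 11^2200 ≡ 1662 · 1321 · 144 · 1290 ≡ 1741 (mod 2201).
Since 1741 ≠ 1, base 11 is a Fermat witness: 2201 is composite.

1741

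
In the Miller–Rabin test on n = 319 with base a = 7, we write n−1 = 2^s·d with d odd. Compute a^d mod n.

74

319 − 1 = 318 = 2^1 · 159, so d = 159.
7^1 ≡ 7 (mod 319)
7^2 ≡ 7^2 = 49 ≡ 49 (mod 319)
7^4 ≡ 49^2 = 2401 ≡ 168 (mod 319)
7^8 ≡ 168^2 = 28224 ≡ 152 (mod 319)
7^16 ≡ 152^2 = 23104 ≡ 136 (mod 319)
7^32 ≡ 136^2 = 18496 ≡ 313 (mod 319)
7^64 ≡ 313^2 = 97969 ≡ 36 (mod 319)
7^128 ≡ 36^2 = 1296 ≡ 20 (mod 319)
159 = 128 + 16 + 8 + 4 + 2 + 1 in binary powers of 2.
So 7^159 ≡ 20 · 136 · 152 · 168 · 49 · 7 ≡ 74 (mod 319).
Squaring chain: 74; never reaches −1, so base 7 is a Miller–Rabin witness that 319 is composite.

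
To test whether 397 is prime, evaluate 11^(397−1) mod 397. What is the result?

11^1 ≡ 11 (mod 397)
11^2 ≡ 11^2 = 121 ≡ 121 (mod 397)
11^4 ≡ 121^2 = 14641 ≡ 349 (mod 397)
11^8 ≡ 349^2 = 121801 ≡ 319 (mod 397)
11^16 ≡ 319^2 = 101761 ≡ 129 (mod 397)
11^32 ≡ 129^2 = 16641 ≡ 364 (mod 397)
11^64 ≡ 364^2 = 132496 ≡ 295 (mod 397)
11^128 ≡ 295^2 = 87025 ≡ 82 (mod 397)
11^256 ≡ 82^2 = 6724 ≡ 372 (mod 397)
396 = 256 + 128 + 8 + 4 in binary powers of 2.
So 11^396 ≡ 372 · 82 · 319 · 349 ≡ 1 (mod 397).
Since the result is 1, base 11 gives no evidence that 397 is composite.

1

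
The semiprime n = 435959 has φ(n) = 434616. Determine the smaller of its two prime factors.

547

φ(n) = (p−1)(q−1) = n − (p+q) + 1, so p + q = 435959 − 434616 + 1 = 1344.
p and q are the roots of t² − 1344t + 435959 = 0.
Discriminant: 1344² − 4·435959 = 1806336 − 1743836 = 62500; √62500 = 250.
q = (1344 − 250)/2 = 547, p = (1344 + 250)/2 = 797.
Check: 547 · 797 = 435959.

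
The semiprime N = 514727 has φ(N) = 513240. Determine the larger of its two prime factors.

φ(n) = (p−1)(q−1) = n − (p+q) + 1, so p + q = 514727 − 513240 + 1 = 1488.
p and q are the roots of t² − 1488t + 514727 = 0.
Discriminant: 1488² − 4·514727 = 2214144 − 2058908 = 155236; √155236 = 394.
q = (1488 − 394)/2 = 547, p = (1488 + 394)/2 = 941.
Check: 547 · 941 = 514727.

941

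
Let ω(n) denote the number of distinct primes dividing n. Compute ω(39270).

6

39270 = 2 · 19635
19635 = 3 · 6545
6545 = 5 · 1309
1309 = 7 · 187
187 = 11 · 17
39270 = 2 · 3 · 5 · 7 · 11 · 17, which has 6 distinct prime factors.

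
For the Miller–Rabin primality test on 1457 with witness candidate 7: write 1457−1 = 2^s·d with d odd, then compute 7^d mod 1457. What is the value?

1061

1457 − 1 = 1456 = 2^4 · 91, so d = 91.
7^1 ≡ 7 (mod 1457)
7^2 ≡ 7^2 = 49 ≡ 49 (mod 1457)
7^4 ≡ 49^2 = 2401 ≡ 944 (mod 1457)
7^8 ≡ 944^2 = 891136 ≡ 909 (mod 1457)
7^16 ≡ 909^2 = 826281 ≡ 162 (mod 1457)
7^32 ≡ 162^2 = 26244 ≡ 18 (mod 1457)
7^64 ≡ 18^2 = 324 ≡ 324 (mod 1457)
91 = 64 + 16 + 8 + 2 + 1 in binary powers of 2.
So 7^91 ≡ 324 · 162 · 909 · 49 · 7 ≡ 1061 (mod 1457).
Squaring chain: 1061 → 917 → 200 → 661; never reaches −1, so base 7 is a Miller–Rabin witness that 1457 is composite.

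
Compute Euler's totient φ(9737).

7632

Factor: 9737 = 7 · 13 · 107.
φ(9737) = (7−1) · (13−1) · (107−1) = 6 · 12 · 106 = 7632.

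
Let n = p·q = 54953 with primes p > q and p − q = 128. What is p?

Since p = q + 128, we have 54953 = q(q + 128), so q² + 128q − 54953 = 0.
Discriminant: 128² + 4·54953 = 16384 + 219812 = 236196; √236196 = 486.
q = (−128 + 486)/2 = 179, and p = q + 128 = 307.
Check: 179 · 307 = 54953.

307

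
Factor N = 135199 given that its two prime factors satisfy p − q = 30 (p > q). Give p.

383

Since p = q + 30, we have 135199 = q(q + 30), so q² + 30q − 135199 = 0.
Discriminant: 30² + 4·135199 = 900 + 540796 = 541696; √541696 = 736.
q = (−30 + 736)/2 = 353, and p = q + 30 = 383.
Check: 353 · 383 = 135199.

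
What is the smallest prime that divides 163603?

163603 is odd.
Digit sum 19, not divisible by 3.
Ends in 3: not divisible by 5.
7: 163603 = 7·23371 + 6
11: 163603 = 11·14873

11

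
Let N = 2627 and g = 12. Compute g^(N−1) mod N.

83

12^1 ≡ 12 (mod 2627)
12^2 ≡ 12^2 = 144 ≡ 144 (mod 2627)
12^4 ≡ 144^2 = 20736 ≡ 2347 (mod 2627)
12^8 ≡ 2347^2 = 5508409 ≡ 2217 (mod 2627)
12^16 ≡ 2217^2 = 4915089 ≡ 2599 (mod 2627)
12^32 ≡ 2599^2 = 6754801 ≡ 784 (mod 2627)
12^64 ≡ 784^2 = 614656 ≡ 2565 (mod 2627)
12^128 ≡ 2565^2 = 6579225 ≡ 1217 (mod 2627)
12^256 ≡ 1217^2 = 1481089 ≡ 2088 (mod 2627)
12^512 ≡ 2088^2 = 4359744 ≡ 1551 (mod 2627)
12^1024 ≡ 1551^2 = 2405601 ≡ 1896 (mod 2627)
12^2048 ≡ 1896^2 = 3594816 ≡ 1080 (mod 2627)
2626 = 2048 + 512 + 64 + 2 in binary powers of 2.
So 12^2626 ≡ 1080 · 1551 · 2565 · 144 ≡ 83 (mod 2627).
Since 83 ≠ 1, base 12 is a Fermat witness: 2627 is composite.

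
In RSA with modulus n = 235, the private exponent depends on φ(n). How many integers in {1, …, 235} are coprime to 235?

184

Factor: 235 = 5 · 47.
φ(235) = (5−1) · (47−1) = 4 · 46 = 184.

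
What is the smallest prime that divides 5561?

67

5561 is odd.
Digit sum 17, not divisible by 3.
Ends in 1: not divisible by 5.
7: 5561 = 7·794 + 3
11: 5561 = 11·505 + 6
13: 5561 = 13·427 + 10
17: 5561 = 17·327 + 2
19: 5561 = 19·292 + 13
23: 5561 = 23·241 + 18
29: 5561 = 29·191 + 22
31: 5561 = 31·179 + 12
37: 5561 = 37·150 + 11
41: 5561 = 41·135 + 26
43: 5561 = 43·129 + 14
47: 5561 = 47·118 + 15
53: 5561 = 53·104 + 49
59: 5561 = 59·94 + 15
61: 5561 = 61·91 + 10
67: 5561 = 67·83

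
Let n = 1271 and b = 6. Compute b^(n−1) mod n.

583

6^1 ≡ 6 (mod 1271)
6^2 ≡ 6^2 = 36 ≡ 36 (mod 1271)
6^4 ≡ 36^2 = 1296 ≡ 25 (mod 1271)
6^8 ≡ 25^2 = 625 ≡ 625 (mod 1271)
6^16 ≡ 625^2 = 390625 ≡ 428 (mod 1271)
6^32 ≡ 428^2 = 183184 ≡ 160 (mod 1271)
6^64 ≡ 160^2 = 25600 ≡ 180 (mod 1271)
6^128 ≡ 180^2 = 32400 ≡ 625 (mod 1271)
6^256 ≡ 625^2 = 390625 ≡ 428 (mod 1271)
6^512 ≡ 428^2 = 183184 ≡ 160 (mod 1271)
6^1024 ≡ 160^2 = 25600 ≡ 180 (mod 1271)
1270 = 1024 + 128 + 64 + 32 + 16 + 4 + 2 in binary powers of 2.
So 6^1270 ≡ 180 · 625 · 180 · 160 · 428 · 25 · 36 ≡ 583 (mod 1271).
Since 583 ≠ 1, base 6 is a Fermat witness: 1271 is composite.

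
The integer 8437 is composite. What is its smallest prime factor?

8437 is odd.
Digit sum 22, not divisible by 3.
Ends in 7: not divisible by 5.
7: 8437 = 7·1205 + 2
11: 8437 = 11·767

11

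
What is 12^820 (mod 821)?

1

12^1 ≡ 12 (mod 821)
12^2 ≡ 12^2 = 144 ≡ 144 (mod 821)
12^4 ≡ 144^2 = 20736 ≡ 211 (mod 821)
12^8 ≡ 211^2 = 44521 ≡ 187 (mod 821)
12^16 ≡ 187^2 = 34969 ≡ 487 (mod 821)
12^32 ≡ 487^2 = 237169 ≡ 721 (mod 821)
12^64 ≡ 721^2 = 519841 ≡ 148 (mod 821)
12^128 ≡ 148^2 = 21904 ≡ 558 (mod 821)
12^256 ≡ 558^2 = 311364 ≡ 205 (mod 821)
12^512 ≡ 205^2 = 42025 ≡ 154 (mod 821)
820 = 512 + 256 + 32 + 16 + 4 in binary powers of 2.
So 12^820 ≡ 154 · 205 · 721 · 487 · 211 ≡ 1 (mod 821).
Since the result is 1, base 12 gives no evidence that 821 is composite.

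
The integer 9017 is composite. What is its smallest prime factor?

9017 is odd.
Digit sum 17, not divisible by 3.
Ends in 7: not divisible by 5.
7: 9017 = 7·1288 + 1
11: 9017 = 11·819 + 8
13: 9017 = 13·693 + 8
17: 9017 = 17·530 + 7
19: 9017 = 19·474 + 11
23: 9017 = 23·392 + 1
29: 9017 = 29·310 + 27
31: 9017 = 31·290 + 27
37: 9017 = 37·243 + 26
41: 9017 = 41·219 + 38
43: 9017 = 43·209 + 30
47: 9017 = 47·191 + 40
53: 9017 = 53·170 + 7
59: 9017 = 59·152 + 49
61: 9017 = 61·147 + 50
67: 9017 = 67·134 + 39
71: 9017 = 71·127

71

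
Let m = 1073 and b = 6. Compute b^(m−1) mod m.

371

6^1 ≡ 6 (mod 1073)
6^2 ≡ 6^2 = 36 ≡ 36 (mod 1073)
6^4 ≡ 36^2 = 1296 ≡ 223 (mod 1073)
6^8 ≡ 223^2 = 49729 ≡ 371 (mod 1073)
6^16 ≡ 371^2 = 137641 ≡ 297 (mod 1073)
6^32 ≡ 297^2 = 88209 ≡ 223 (mod 1073)
6^64 ≡ 223^2 = 49729 ≡ 371 (mod 1073)
6^128 ≡ 371^2 = 137641 ≡ 297 (mod 1073)
6^256 ≡ 297^2 = 88209 ≡ 223 (mod 1073)
6^512 ≡ 223^2 = 49729 ≡ 371 (mod 1073)
6^1024 ≡ 371^2 = 137641 ≡ 297 (mod 1073)
1072 = 1024 + 32 + 16 in binary powers of 2.
So 6^1072 ≡ 297 · 223 · 297 ≡ 371 (mod 1073).
Since 371 ≠ 1, base 6 is a Fermat witness: 1073 is composite.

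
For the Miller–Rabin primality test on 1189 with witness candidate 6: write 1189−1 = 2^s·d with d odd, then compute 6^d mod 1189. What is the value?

1189 − 1 = 1188 = 2^2 · 297, so d = 297.
6^1 ≡ 6 (mod 1189)
6^2 ≡ 6^2 = 36 ≡ 36 (mod 1189)
6^4 ≡ 36^2 = 1296 ≡ 107 (mod 1189)
6^8 ≡ 107^2 = 11449 ≡ 748 (mod 1189)
6^16 ≡ 748^2 = 559504 ≡ 674 (mod 1189)
6^32 ≡ 674^2 = 454276 ≡ 78 (mod 1189)
6^64 ≡ 78^2 = 6084 ≡ 139 (mod 1189)
6^128 ≡ 139^2 = 19321 ≡ 297 (mod 1189)
6^256 ≡ 297^2 = 88209 ≡ 223 (mod 1189)
297 = 256 + 32 + 8 + 1 in binary powers of 2.
So 6^297 ≡ 223 · 78 · 748 · 6 ≡ 477 (mod 1189).
Squaring chain: 477 → 430; never reaches −1, so base 6 is a Miller–Rabin witness that 1189 is composite.

477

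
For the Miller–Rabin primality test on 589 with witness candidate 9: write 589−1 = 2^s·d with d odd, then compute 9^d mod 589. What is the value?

589 − 1 = 588 = 2^2 · 147, so d = 147.
9^1 ≡ 9 (mod 589)
9^2 ≡ 9^2 = 81 ≡ 81 (mod 589)
9^4 ≡ 81^2 = 6561 ≡ 82 (mod 589)
9^8 ≡ 82^2 = 6724 ≡ 245 (mod 589)
9^16 ≡ 245^2 = 60025 ≡ 536 (mod 589)
9^32 ≡ 536^2 = 287296 ≡ 453 (mod 589)
9^64 ≡ 453^2 = 205209 ≡ 237 (mod 589)
9^128 ≡ 237^2 = 56169 ≡ 214 (mod 589)
147 = 128 + 16 + 2 + 1 in binary powers of 2.
So 9^147 ≡ 214 · 536 · 81 · 9 ≡ 64 (mod 589).
Squaring chain: 64 → 562; never reaches −1, so base 9 is a Miller–Rabin witness that 589 is composite.

64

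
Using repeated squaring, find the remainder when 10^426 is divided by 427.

10^1 ≡ 10 (mod 427)
10^2 ≡ 10^2 = 100 ≡ 100 (mod 427)
10^4 ≡ 100^2 = 10000 ≡ 179 (mod 427)
10^8 ≡ 179^2 = 32041 ≡ 16 (mod 427)
10^16 ≡ 16^2 = 256 ≡ 256 (mod 427)
10^32 ≡ 256^2 = 65536 ≡ 205 (mod 427)
10^64 ≡ 205^2 = 42025 ≡ 179 (mod 427)
10^128 ≡ 179^2 = 32041 ≡ 16 (mod 427)
10^256 ≡ 16^2 = 256 ≡ 256 (mod 427)
426 = 256 + 128 + 32 + 8 + 2 in binary powers of 2.
So 10^426 ≡ 256 · 16 · 205 · 16 · 100 ≡ 393 (mod 427).
Since 393 ≠ 1, base 10 is a Fermat witness: 427 is composite.

393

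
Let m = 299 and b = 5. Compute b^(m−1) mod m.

5^1 ≡ 5 (mod 299)
5^2 ≡ 5^2 = 25 ≡ 25 (mod 299)
5^4 ≡ 25^2 = 625 ≡ 27 (mod 299)
5^8 ≡ 27^2 = 729 ≡ 131 (mod 299)
5^16 ≡ 131^2 = 17161 ≡ 118 (mod 299)
5^32 ≡ 118^2 = 13924 ≡ 170 (mod 299)
5^64 ≡ 170^2 = 28900 ≡ 196 (mod 299)
5^128 ≡ 196^2 = 38416 ≡ 144 (mod 299)
5^256 ≡ 144^2 = 20736 ≡ 105 (mod 299)
298 = 256 + 32 + 8 + 2 in binary powers of 2.
So 5^298 ≡ 105 · 170 · 131 · 25 ≡ 64 (mod 299).
Since 64 ≠ 1, base 5 is a Fermat witness: 299 is composite.

64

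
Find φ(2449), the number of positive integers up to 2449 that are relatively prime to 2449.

Factor: 2449 = 31 · 79.
φ(2449) = (31−1) · (79−1) = 30 · 78 = 2340.

2340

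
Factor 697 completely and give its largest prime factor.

697 = 17 · 41
41 is prime.
So 697 = 17 · 41; the largest prime factor is 41.

41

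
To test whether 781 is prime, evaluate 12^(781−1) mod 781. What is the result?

12^1 ≡ 12 (mod 781)
12^2 ≡ 12^2 = 144 ≡ 144 (mod 781)
12^4 ≡ 144^2 = 20736 ≡ 430 (mod 781)
12^8 ≡ 430^2 = 184900 ≡ 584 (mod 781)
12^16 ≡ 584^2 = 341056 ≡ 540 (mod 781)
12^32 ≡ 540^2 = 291600 ≡ 287 (mod 781)
12^64 ≡ 287^2 = 82369 ≡ 364 (mod 781)
12^128 ≡ 364^2 = 132496 ≡ 507 (mod 781)
12^256 ≡ 507^2 = 257049 ≡ 100 (mod 781)
12^512 ≡ 100^2 = 10000 ≡ 628 (mod 781)
780 = 512 + 256 + 8 + 4 in binary powers of 2.
So 12^780 ≡ 628 · 100 · 584 · 430 ≡ 529 (mod 781).
Since 529 ≠ 1, base 12 is a Fermat witness: 781 is composite.

529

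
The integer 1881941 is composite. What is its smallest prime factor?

1881941 is odd.
Digit sum 32, not divisible by 3.
Ends in 1: not divisible by 5.
7: 1881941 = 7·268848 + 5
11: 1881941 = 11·171085 + 6
13: 1881941 = 13·144764 + 9
17: 1881941 = 17·110702 + 7
19: 1881941 = 19·99049 + 10
23: 1881941 = 23·81823 + 12
29: 1881941 = 29·64894 + 15
31: 1881941 = 31·60707 + 24
37: 1881941 = 37·50863 + 10
41: 1881941 = 41·45901

41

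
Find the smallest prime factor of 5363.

5363 is odd.
Digit sum 17, not divisible by 3.
Ends in 3: not divisible by 5.
7: 5363 = 7·766 + 1
11: 5363 = 11·487 + 6
13: 5363 = 13·412 + 7
17: 5363 = 17·315 + 8
19: 5363 = 19·282 + 5
23: 5363 = 23·233 + 4
29: 5363 = 29·184 + 27
31: 5363 = 31·173

31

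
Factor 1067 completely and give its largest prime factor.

1067 = 11 · 97
97 is prime.
So 1067 = 11 · 97; the largest prime factor is 97.

97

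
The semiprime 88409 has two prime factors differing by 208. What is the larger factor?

Since p = q + 208, we have 88409 = q(q + 208), so q² + 208q − 88409 = 0.
Discriminant: 208² + 4·88409 = 43264 + 353636 = 396900; √396900 = 630.
q = (−208 + 630)/2 = 211, and p = q + 208 = 419.
Check: 211 · 419 = 88409.

419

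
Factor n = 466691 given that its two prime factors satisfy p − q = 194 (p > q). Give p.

787

Since p = q + 194, we have 466691 = q(q + 194), so q² + 194q − 466691 = 0.
Discriminant: 194² + 4·466691 = 37636 + 1866764 = 1904400; √1904400 = 1380.
q = (−194 + 1380)/2 = 593, and p = q + 194 = 787.
Check: 593 · 787 = 466691.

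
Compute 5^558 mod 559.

5^1 ≡ 5 (mod 559)
5^2 ≡ 5^2 = 25 ≡ 25 (mod 559)
5^4 ≡ 25^2 = 625 ≡ 66 (mod 559)
5^8 ≡ 66^2 = 4356 ≡ 443 (mod 559)
5^16 ≡ 443^2 = 196249 ≡ 40 (mod 559)
5^32 ≡ 40^2 = 1600 ≡ 482 (mod 559)
5^64 ≡ 482^2 = 232324 ≡ 339 (mod 559)
5^128 ≡ 339^2 = 114921 ≡ 326 (mod 559)
5^256 ≡ 326^2 = 106276 ≡ 66 (mod 559)
5^512 ≡ 66^2 = 4356 ≡ 443 (mod 559)
558 = 512 + 32 + 8 + 4 + 2 in binary powers of 2.
So 5^558 ≡ 443 · 482 · 443 · 66 · 25 ≡ 428 (mod 559).
Since 428 ≠ 1, base 5 is a Fermat witness: 559 is composite.

428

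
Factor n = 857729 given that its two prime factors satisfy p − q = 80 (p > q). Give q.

Since p = q + 80, we have 857729 = q(q + 80), so q² + 80q − 857729 = 0.
Discriminant: 80² + 4·857729 = 6400 + 3430916 = 3437316; √3437316 = 1854.
q = (−80 + 1854)/2 = 887, and p = q + 80 = 967.
Check: 887 · 967 = 857729.

887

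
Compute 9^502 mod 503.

9^1 ≡ 9 (mod 503)
9^2 ≡ 9^2 = 81 ≡ 81 (mod 503)
9^4 ≡ 81^2 = 6561 ≡ 22 (mod 503)
9^8 ≡ 22^2 = 484 ≡ 484 (mod 503)
9^16 ≡ 484^2 = 234256 ≡ 361 (mod 503)
9^32 ≡ 361^2 = 130321 ≡ 44 (mod 503)
9^64 ≡ 44^2 = 1936 ≡ 427 (mod 503)
9^128 ≡ 427^2 = 182329 ≡ 243 (mod 503)
9^256 ≡ 243^2 = 59049 ≡ 198 (mod 503)
502 = 256 + 128 + 64 + 32 + 16 + 4 + 2 in binary powers of 2.
So 9^502 ≡ 198 · 243 · 427 · 44 · 361 · 22 · 81 ≡ 1 (mod 503).
Since the result is 1, base 9 gives no evidence that 503 is composite.

1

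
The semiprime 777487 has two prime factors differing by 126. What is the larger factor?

Since p = q + 126, we have 777487 = q(q + 126), so q² + 126q − 777487 = 0.
Discriminant: 126² + 4·777487 = 15876 + 3109948 = 3125824; √3125824 = 1768.
q = (−126 + 1768)/2 = 821, and p = q + 126 = 947.
Check: 821 · 947 = 777487.

947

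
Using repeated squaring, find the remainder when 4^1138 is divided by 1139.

33

4^1 ≡ 4 (mod 1139)
4^2 ≡ 4^2 = 16 ≡ 16 (mod 1139)
4^4 ≡ 16^2 = 256 ≡ 256 (mod 1139)
4^8 ≡ 256^2 = 65536 ≡ 613 (mod 1139)
4^16 ≡ 613^2 = 375769 ≡ 1038 (mod 1139)
4^32 ≡ 1038^2 = 1077444 ≡ 1089 (mod 1139)
4^64 ≡ 1089^2 = 1185921 ≡ 222 (mod 1139)
4^128 ≡ 222^2 = 49284 ≡ 307 (mod 1139)
4^256 ≡ 307^2 = 94249 ≡ 851 (mod 1139)
4^512 ≡ 851^2 = 724201 ≡ 936 (mod 1139)
4^1024 ≡ 936^2 = 876096 ≡ 205 (mod 1139)
1138 = 1024 + 64 + 32 + 16 + 2 in binary powers of 2.
So 4^1138 ≡ 205 · 222 · 1089 · 1038 · 16 ≡ 33 (mod 1139).
Since 33 ≠ 1, base 4 is a Fermat witness: 1139 is composite.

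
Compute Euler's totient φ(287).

240

Factor: 287 = 7 · 41.
φ(287) = (7−1) · (41−1) = 6 · 40 = 240.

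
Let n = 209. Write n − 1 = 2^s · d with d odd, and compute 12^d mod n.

209 − 1 = 208 = 2^4 · 13, so d = 13.
12^1 ≡ 12 (mod 209)
12^2 ≡ 12^2 = 144 ≡ 144 (mod 209)
12^4 ≡ 144^2 = 20736 ≡ 45 (mod 209)
12^8 ≡ 45^2 = 2025 ≡ 144 (mod 209)
13 = 8 + 4 + 1 in binary powers of 2.
So 12^13 ≡ 144 · 45 · 12 ≡ 12 (mod 209).
Squaring chain: 12 → 144 → 45 → 144; never reaches −1, so base 12 is a Miller–Rabin witness that 209 is composite.

12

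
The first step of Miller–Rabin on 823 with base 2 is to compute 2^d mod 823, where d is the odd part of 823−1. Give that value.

1

823 − 1 = 822 = 2^1 · 411, so d = 411.
2^1 ≡ 2 (mod 823)
2^2 ≡ 2^2 = 4 ≡ 4 (mod 823)
2^4 ≡ 4^2 = 16 ≡ 16 (mod 823)
2^8 ≡ 16^2 = 256 ≡ 256 (mod 823)
2^16 ≡ 256^2 = 65536 ≡ 519 (mod 823)
2^32 ≡ 519^2 = 269361 ≡ 240 (mod 823)
2^64 ≡ 240^2 = 57600 ≡ 813 (mod 823)
2^128 ≡ 813^2 = 660969 ≡ 100 (mod 823)
2^256 ≡ 100^2 = 10000 ≡ 124 (mod 823)
411 = 256 + 128 + 16 + 8 + 2 + 1 in binary powers of 2.
So 2^411 ≡ 124 · 100 · 519 · 256 · 4 · 2 ≡ 1 (mod 823).
Since 2^d ≡ 1 (mod 823), base 2 does not prove 823 composite.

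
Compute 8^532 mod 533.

8^1 ≡ 8 (mod 533)
8^2 ≡ 8^2 = 64 ≡ 64 (mod 533)
8^4 ≡ 64^2 = 4096 ≡ 365 (mod 533)
8^8 ≡ 365^2 = 133225 ≡ 508 (mod 533)
8^16 ≡ 508^2 = 258064 ≡ 92 (mod 533)
8^32 ≡ 92^2 = 8464 ≡ 469 (mod 533)
8^64 ≡ 469^2 = 219961 ≡ 365 (mod 533)
8^128 ≡ 365^2 = 133225 ≡ 508 (mod 533)
8^256 ≡ 508^2 = 258064 ≡ 92 (mod 533)
8^512 ≡ 92^2 = 8464 ≡ 469 (mod 533)
532 = 512 + 16 + 4 in binary powers of 2.
So 8^532 ≡ 469 · 92 · 365 ≡ 469 (mod 533).
Since 469 ≠ 1, base 8 is a Fermat witness: 533 is composite.

469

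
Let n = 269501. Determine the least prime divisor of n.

17

269501 is odd.
Digit sum 23, not divisible by 3.
Ends in 1: not divisible by 5.
7: 269501 = 7·38500 + 1
11: 269501 = 11·24500 + 1
13: 269501 = 13·20730 + 11
17: 269501 = 17·15853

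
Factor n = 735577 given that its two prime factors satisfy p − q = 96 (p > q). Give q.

811

Since p = q + 96, we have 735577 = q(q + 96), so q² + 96q − 735577 = 0.
Discriminant: 96² + 4·735577 = 9216 + 2942308 = 2951524; √2951524 = 1718.
q = (−96 + 1718)/2 = 811, and p = q + 96 = 907.
Check: 811 · 907 = 735577.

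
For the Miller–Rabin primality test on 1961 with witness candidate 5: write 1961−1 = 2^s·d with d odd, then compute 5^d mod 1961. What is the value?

1961 − 1 = 1960 = 2^3 · 245, so d = 245.
5^1 ≡ 5 (mod 1961)
5^2 ≡ 5^2 = 25 ≡ 25 (mod 1961)
5^4 ≡ 25^2 = 625 ≡ 625 (mod 1961)
5^8 ≡ 625^2 = 390625 ≡ 386 (mod 1961)
5^16 ≡ 386^2 = 148996 ≡ 1921 (mod 1961)
5^32 ≡ 1921^2 = 3690241 ≡ 1600 (mod 1961)
5^64 ≡ 1600^2 = 2560000 ≡ 895 (mod 1961)
5^128 ≡ 895^2 = 801025 ≡ 937 (mod 1961)
245 = 128 + 64 + 32 + 16 + 4 + 1 in binary powers of 2.
So 5^245 ≡ 937 · 895 · 1600 · 1921 · 625 · 5 ≡ 775 (mod 1961).
Squaring chain: 775 → 559 → 682; never reaches −1, so base 5 is a Miller–Rabin witness that 1961 is composite.

775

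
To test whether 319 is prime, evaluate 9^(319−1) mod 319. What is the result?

9^1 ≡ 9 (mod 319)
9^2 ≡ 9^2 = 81 ≡ 81 (mod 319)
9^4 ≡ 81^2 = 6561 ≡ 181 (mod 319)
9^8 ≡ 181^2 = 32761 ≡ 223 (mod 319)
9^16 ≡ 223^2 = 49729 ≡ 284 (mod 319)
9^32 ≡ 284^2 = 80656 ≡ 268 (mod 319)
9^64 ≡ 268^2 = 71824 ≡ 49 (mod 319)
9^128 ≡ 49^2 = 2401 ≡ 168 (mod 319)
9^256 ≡ 168^2 = 28224 ≡ 152 (mod 319)
318 = 256 + 32 + 16 + 8 + 4 + 2 in binary powers of 2.
So 9^318 ≡ 152 · 268 · 284 · 223 · 181 · 81 ≡ 25 (mod 319).
Since 25 ≠ 1, base 9 is a Fermat witness: 319 is composite.

25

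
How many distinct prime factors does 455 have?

455 = 5 · 91
91 = 7 · 13
455 = 5 · 7 · 13, which has 3 distinct prime factors.

3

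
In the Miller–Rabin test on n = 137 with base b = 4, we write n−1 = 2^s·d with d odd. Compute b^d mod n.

136

137 − 1 = 136 = 2^3 · 17, so d = 17.
4^1 ≡ 4 (mod 137)
4^2 ≡ 4^2 = 16 ≡ 16 (mod 137)
4^4 ≡ 16^2 = 256 ≡ 119 (mod 137)
4^8 ≡ 119^2 = 14161 ≡ 50 (mod 137)
4^16 ≡ 50^2 = 2500 ≡ 34 (mod 137)
17 = 16 + 1 in binary powers of 2.
So 4^17 ≡ 34 · 4 ≡ 136 (mod 137).
Since 4^d ≡ 136 (mod 137), base 4 does not prove 137 composite.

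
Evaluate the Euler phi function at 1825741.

1780800

Factor: 1825741 = 107 · 113 · 151.
φ(1825741) = (107−1) · (113−1) · (151−1) = 106 · 112 · 150 = 1780800.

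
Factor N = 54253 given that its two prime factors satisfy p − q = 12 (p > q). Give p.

239

Since p = q + 12, we have 54253 = q(q + 12), so q² + 12q − 54253 = 0.
Discriminant: 12² + 4·54253 = 144 + 217012 = 217156; √217156 = 466.
q = (−12 + 466)/2 = 227, and p = q + 12 = 239.
Check: 227 · 239 = 54253.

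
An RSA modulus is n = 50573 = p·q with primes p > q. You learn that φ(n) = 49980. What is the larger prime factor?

φ(n) = (p−1)(q−1) = n − (p+q) + 1, so p + q = 50573 − 49980 + 1 = 594.
p and q are the roots of t² − 594t + 50573 = 0.
Discriminant: 594² − 4·50573 = 352836 − 202292 = 150544; √150544 = 388.
q = (594 − 388)/2 = 103, p = (594 + 388)/2 = 491.
Check: 103 · 491 = 50573.

491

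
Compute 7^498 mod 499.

1

7^1 ≡ 7 (mod 499)
7^2 ≡ 7^2 = 49 ≡ 49 (mod 499)
7^4 ≡ 49^2 = 2401 ≡ 405 (mod 499)
7^8 ≡ 405^2 = 164025 ≡ 353 (mod 499)
7^16 ≡ 353^2 = 124609 ≡ 358 (mod 499)
7^32 ≡ 358^2 = 128164 ≡ 420 (mod 499)
7^64 ≡ 420^2 = 176400 ≡ 253 (mod 499)
7^128 ≡ 253^2 = 64009 ≡ 137 (mod 499)
7^256 ≡ 137^2 = 18769 ≡ 306 (mod 499)
498 = 256 + 128 + 64 + 32 + 16 + 2 in binary powers of 2.
So 7^498 ≡ 306 · 137 · 253 · 420 · 358 · 49 ≡ 1 (mod 499).
Since the result is 1, base 7 gives no evidence that 499 is composite.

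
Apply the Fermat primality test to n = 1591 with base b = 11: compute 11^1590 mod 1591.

11^1 ≡ 11 (mod 1591)
11^2 ≡ 11^2 = 121 ≡ 121 (mod 1591)
11^4 ≡ 121^2 = 14641 ≡ 322 (mod 1591)
11^8 ≡ 322^2 = 103684 ≡ 269 (mod 1591)
11^16 ≡ 269^2 = 72361 ≡ 766 (mod 1591)
11^32 ≡ 766^2 = 586756 ≡ 1268 (mod 1591)
11^64 ≡ 1268^2 = 1607824 ≡ 914 (mod 1591)
11^128 ≡ 914^2 = 835396 ≡ 121 (mod 1591)
11^256 ≡ 121^2 = 14641 ≡ 322 (mod 1591)
11^512 ≡ 322^2 = 103684 ≡ 269 (mod 1591)
11^1024 ≡ 269^2 = 72361 ≡ 766 (mod 1591)
1590 = 1024 + 512 + 32 + 16 + 4 + 2 in binary powers of 2.
So 11^1590 ≡ 766 · 269 · 1268 · 766 · 322 · 121 ≡ 1000 (mod 1591).
Since 1000 ≠ 1, base 11 is a Fermat witness: 1591 is composite.

1000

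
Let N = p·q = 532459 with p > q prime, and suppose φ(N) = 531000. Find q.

φ(n) = (p−1)(q−1) = n − (p+q) + 1, so p + q = 532459 − 531000 + 1 = 1460.
p and q are the roots of t² − 1460t + 532459 = 0.
Discriminant: 1460² − 4·532459 = 2131600 − 2129836 = 1764; √1764 = 42.
q = (1460 − 42)/2 = 709, p = (1460 + 42)/2 = 751.
Check: 709 · 751 = 532459.

709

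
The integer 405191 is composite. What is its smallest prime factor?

405191 is odd.
Digit sum 20, not divisible by 3.
Ends in 1: not divisible by 5.
7: 405191 = 7·57884 + 3
11: 405191 = 11·36835 + 6
13: 405191 = 13·31168 + 7
17: 405191 = 17·23834 + 13
19: 405191 = 19·21325 + 16
23: 405191 = 23·17617

23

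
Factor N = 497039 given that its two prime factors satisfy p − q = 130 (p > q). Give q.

Since p = q + 130, we have 497039 = q(q + 130), so q² + 130q − 497039 = 0.
Discriminant: 130² + 4·497039 = 16900 + 1988156 = 2005056; √2005056 = 1416.
q = (−130 + 1416)/2 = 643, and p = q + 130 = 773.
Check: 643 · 773 = 497039.

643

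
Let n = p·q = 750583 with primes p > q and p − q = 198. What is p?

Since p = q + 198, we have 750583 = q(q + 198), so q² + 198q − 750583 = 0.
Discriminant: 198² + 4·750583 = 39204 + 3002332 = 3041536; √3041536 = 1744.
q = (−198 + 1744)/2 = 773, and p = q + 198 = 971.
Check: 773 · 971 = 750583.

971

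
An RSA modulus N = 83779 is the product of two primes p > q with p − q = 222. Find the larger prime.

Since p = q + 222, we have 83779 = q(q + 222), so q² + 222q − 83779 = 0.
Discriminant: 222² + 4·83779 = 49284 + 335116 = 384400; √384400 = 620.
q = (−222 + 620)/2 = 199, and p = q + 222 = 421.
Check: 199 · 421 = 83779.

421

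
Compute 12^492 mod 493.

12^1 ≡ 12 (mod 493)
12^2 ≡ 12^2 = 144 ≡ 144 (mod 493)
12^4 ≡ 144^2 = 20736 ≡ 30 (mod 493)
12^8 ≡ 30^2 = 900 ≡ 407 (mod 493)
12^16 ≡ 407^2 = 165649 ≡ 1 (mod 493)
12^32 ≡ 1^2 = 1 ≡ 1 (mod 493)
12^64 ≡ 1^2 = 1 ≡ 1 (mod 493)
12^128 ≡ 1^2 = 1 ≡ 1 (mod 493)
12^256 ≡ 1^2 = 1 ≡ 1 (mod 493)
492 = 256 + 128 + 64 + 32 + 8 + 4 in binary powers of 2.
So 12^492 ≡ 1 · 1 · 1 · 1 · 407 · 30 ≡ 378 (mod 493).
Since 378 ≠ 1, base 12 is a Fermat witness: 493 is composite.

378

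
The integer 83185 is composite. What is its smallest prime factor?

5

83185 is odd.
Digit sum 25, not divisible by 3.
Ends in 5: divisible by 5.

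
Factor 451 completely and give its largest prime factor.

451 = 11 · 41
41 is prime.
So 451 = 11 · 41; the largest prime factor is 41.

41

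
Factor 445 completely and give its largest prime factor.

445 = 5 · 89
89 is prime.
So 445 = 5 · 89; the largest prime factor is 89.

89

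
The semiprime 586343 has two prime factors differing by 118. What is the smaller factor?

Since p = q + 118, we have 586343 = q(q + 118), so q² + 118q − 586343 = 0.
Discriminant: 118² + 4·586343 = 13924 + 2345372 = 2359296; √2359296 = 1536.
q = (−118 + 1536)/2 = 709, and p = q + 118 = 827.
Check: 709 · 827 = 586343.

709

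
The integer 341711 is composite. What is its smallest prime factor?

23

341711 is odd.
Digit sum 17, not divisible by 3.
Ends in 1: not divisible by 5.
7: 341711 = 7·48815 + 6
11: 341711 = 11·31064 + 7
13: 341711 = 13·26285 + 6
17: 341711 = 17·20100 + 11
19: 341711 = 19·17984 + 15
23: 341711 = 23·14857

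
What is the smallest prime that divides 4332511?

4332511 is odd.
Digit sum 19, not divisible by 3.
Ends in 1: not divisible by 5.
7: 4332511 = 7·618930 + 1
11: 4332511 = 11·393864 + 7
13: 4332511 = 13·333270 + 1
17: 4332511 = 17·254853 + 10
19: 4332511 = 19·228026 + 17
23: 4332511 = 23·188370 + 1
29: 4332511 = 29·149396 + 27
31: 4332511 = 31·139758 + 13
37: 4332511 = 37·117094 + 33
41: 4332511 = 41·105671

41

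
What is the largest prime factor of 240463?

97

240463 = 37 · 6499
6499 = 67 · 97
97 is prime.
So 240463 = 37 · 67 · 97; the largest prime factor is 97.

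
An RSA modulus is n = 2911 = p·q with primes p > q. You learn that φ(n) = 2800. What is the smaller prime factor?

φ(n) = (p−1)(q−1) = n − (p+q) + 1, so p + q = 2911 − 2800 + 1 = 112.
p and q are the roots of t² − 112t + 2911 = 0.
Discriminant: 112² − 4·2911 = 12544 − 11644 = 900; √900 = 30.
q = (112 − 30)/2 = 41, p = (112 + 30)/2 = 71.
Check: 41 · 71 = 2911.

41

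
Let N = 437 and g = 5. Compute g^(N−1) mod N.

5^1 ≡ 5 (mod 437)
5^2 ≡ 5^2 = 25 ≡ 25 (mod 437)
5^4 ≡ 25^2 = 625 ≡ 188 (mod 437)
5^8 ≡ 188^2 = 35344 ≡ 384 (mod 437)
5^16 ≡ 384^2 = 147456 ≡ 187 (mod 437)
5^32 ≡ 187^2 = 34969 ≡ 9 (mod 437)
5^64 ≡ 9^2 = 81 ≡ 81 (mod 437)
5^128 ≡ 81^2 = 6561 ≡ 6 (mod 437)
5^256 ≡ 6^2 = 36 ≡ 36 (mod 437)
436 = 256 + 128 + 32 + 16 + 4 in binary powers of 2.
So 5^436 ≡ 36 · 6 · 9 · 187 · 188 ≡ 397 (mod 437).
Since 397 ≠ 1, base 5 is a Fermat witness: 437 is composite.

397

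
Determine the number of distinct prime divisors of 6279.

4

6279 = 3 · 2093
2093 = 7 · 299
299 = 13 · 23
6279 = 3 · 7 · 13 · 23, which has 4 distinct prime factors.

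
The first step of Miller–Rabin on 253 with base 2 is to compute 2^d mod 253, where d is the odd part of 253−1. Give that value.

253 − 1 = 252 = 2^2 · 63, so d = 63.
2^1 ≡ 2 (mod 253)
2^2 ≡ 2^2 = 4 ≡ 4 (mod 253)
2^4 ≡ 4^2 = 16 ≡ 16 (mod 253)
2^8 ≡ 16^2 = 256 ≡ 3 (mod 253)
2^16 ≡ 3^2 = 9 ≡ 9 (mod 253)
2^32 ≡ 9^2 = 81 ≡ 81 (mod 253)
63 = 32 + 16 + 8 + 4 + 2 + 1 in binary powers of 2.
So 2^63 ≡ 81 · 9 · 3 · 16 · 4 · 2 ≡ 118 (mod 253).
Squaring chain: 118 → 9; never reaches −1, so base 2 is a Miller–Rabin witness that 253 is composite.

118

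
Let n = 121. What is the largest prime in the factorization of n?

121 = 11 · 11
11 = 11 · 1
So 121 = 11^2; the largest prime factor is 11.

11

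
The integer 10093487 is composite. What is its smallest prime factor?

10093487 is odd.
Digit sum 32, not divisible by 3.
Ends in 7: not divisible by 5.
7: 10093487 = 7·1441926 + 5
11: 10093487 = 11·917589 + 8
13: 10093487 = 13·776422 + 1
17: 10093487 = 17·593734 + 9
19: 10093487 = 19·531236 + 3
23: 10093487 = 23·438847 + 6
29: 10093487 = 29·348051 + 8
31: 10093487 = 31·325596 + 11
37: 10093487 = 37·272796 + 35
41: 10093487 = 41·246182 + 25
43: 10093487 = 43·234732 + 11
47: 10093487 = 47·214755 + 2
53: 10093487 = 53·190443 + 8
59: 10093487 = 59·171076 + 3
61: 10093487 = 61·165467

61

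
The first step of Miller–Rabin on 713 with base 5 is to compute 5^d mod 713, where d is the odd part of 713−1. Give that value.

713 − 1 = 712 = 2^3 · 89, so d = 89.
5^1 ≡ 5 (mod 713)
5^2 ≡ 5^2 = 25 ≡ 25 (mod 713)
5^4 ≡ 25^2 = 625 ≡ 625 (mod 713)
5^8 ≡ 625^2 = 390625 ≡ 614 (mod 713)
5^16 ≡ 614^2 = 376996 ≡ 532 (mod 713)
5^32 ≡ 532^2 = 283024 ≡ 676 (mod 713)
5^64 ≡ 676^2 = 456976 ≡ 656 (mod 713)
89 = 64 + 16 + 8 + 1 in binary powers of 2.
So 5^89 ≡ 656 · 532 · 614 · 5 ≡ 304 (mod 713).
Squaring chain: 304 → 439 → 211; never reaches −1, so base 5 is a Miller–Rabin witness that 713 is composite.

304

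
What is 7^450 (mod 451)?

419

7^1 ≡ 7 (mod 451)
7^2 ≡ 7^2 = 49 ≡ 49 (mod 451)
7^4 ≡ 49^2 = 2401 ≡ 146 (mod 451)
7^8 ≡ 146^2 = 21316 ≡ 119 (mod 451)
7^16 ≡ 119^2 = 14161 ≡ 180 (mod 451)
7^32 ≡ 180^2 = 32400 ≡ 379 (mod 451)
7^64 ≡ 379^2 = 143641 ≡ 223 (mod 451)
7^128 ≡ 223^2 = 49729 ≡ 119 (mod 451)
7^256 ≡ 119^2 = 14161 ≡ 180 (mod 451)
450 = 256 + 128 + 64 + 2 in binary powers of 2.
So 7^450 ≡ 180 · 119 · 223 · 49 ≡ 419 (mod 451).
Since 419 ≠ 1, base 7 is a Fermat witness: 451 is composite.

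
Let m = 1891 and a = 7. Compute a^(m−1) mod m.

1768

7^1 ≡ 7 (mod 1891)
7^2 ≡ 7^2 = 49 ≡ 49 (mod 1891)
7^4 ≡ 49^2 = 2401 ≡ 510 (mod 1891)
7^8 ≡ 510^2 = 260100 ≡ 1033 (mod 1891)
7^16 ≡ 1033^2 = 1067089 ≡ 565 (mod 1891)
7^32 ≡ 565^2 = 319225 ≡ 1537 (mod 1891)
7^64 ≡ 1537^2 = 2362369 ≡ 510 (mod 1891)
7^128 ≡ 510^2 = 260100 ≡ 1033 (mod 1891)
7^256 ≡ 1033^2 = 1067089 ≡ 565 (mod 1891)
7^512 ≡ 565^2 = 319225 ≡ 1537 (mod 1891)
7^1024 ≡ 1537^2 = 2362369 ≡ 510 (mod 1891)
1890 = 1024 + 512 + 256 + 64 + 32 + 2 in binary powers of 2.
So 7^1890 ≡ 510 · 1537 · 565 · 510 · 1537 · 49 ≡ 1768 (mod 1891).
Since 1768 ≠ 1, base 7 is a Fermat witness: 1891 is composite.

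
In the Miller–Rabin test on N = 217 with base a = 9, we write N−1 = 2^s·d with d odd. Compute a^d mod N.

64

217 − 1 = 216 = 2^3 · 27, so d = 27.
9^1 ≡ 9 (mod 217)
9^2 ≡ 9^2 = 81 ≡ 81 (mod 217)
9^4 ≡ 81^2 = 6561 ≡ 51 (mod 217)
9^8 ≡ 51^2 = 2601 ≡ 214 (mod 217)
9^16 ≡ 214^2 = 45796 ≡ 9 (mod 217)
27 = 16 + 8 + 2 + 1 in binary powers of 2.
So 9^27 ≡ 9 · 214 · 81 · 9 ≡ 64 (mod 217).
Squaring chain: 64 → 190 → 78; never reaches −1, so base 9 is a Miller–Rabin witness that 217 is composite.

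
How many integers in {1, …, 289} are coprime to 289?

Factor: 289 = 17^2.
φ(289) = 17^1·(17−1) = 272.

272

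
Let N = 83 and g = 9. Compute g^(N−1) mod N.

1

9^1 ≡ 9 (mod 83)
9^2 ≡ 9^2 = 81 ≡ 81 (mod 83)
9^4 ≡ 81^2 = 6561 ≡ 4 (mod 83)
9^8 ≡ 4^2 = 16 ≡ 16 (mod 83)
9^16 ≡ 16^2 = 256 ≡ 7 (mod 83)
9^32 ≡ 7^2 = 49 ≡ 49 (mod 83)
9^64 ≡ 49^2 = 2401 ≡ 77 (mod 83)
82 = 64 + 16 + 2 in binary powers of 2.
So 9^82 ≡ 77 · 7 · 81 ≡ 1 (mod 83).
Since the result is 1, base 9 gives no evidence that 83 is composite.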